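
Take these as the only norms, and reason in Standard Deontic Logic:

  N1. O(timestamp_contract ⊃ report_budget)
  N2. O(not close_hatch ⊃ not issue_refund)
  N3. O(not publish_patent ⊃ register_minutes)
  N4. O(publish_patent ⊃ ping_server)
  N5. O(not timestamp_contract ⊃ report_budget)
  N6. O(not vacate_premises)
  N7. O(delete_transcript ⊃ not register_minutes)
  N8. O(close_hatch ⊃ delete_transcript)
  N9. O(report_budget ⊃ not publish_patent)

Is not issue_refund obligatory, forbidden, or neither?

By case analysis on timestamp_contract: premise 1 gives O(timestamp_contract ⊃ report_budget) and premise 5 gives O(not timestamp_contract ⊃ report_budget), so O(report_budget) either way.
Premise 9 is O(report_budget ⊃ not publish_patent); since O(report_budget), deontic closure gives O(not publish_patent).
With premise 3, O(not publish_patent ⊃ register_minutes), the K-axiom yields O(register_minutes).
Premise 7, O(delete_transcript ⊃ not register_minutes), contraposes to O(register_minutes ⊃ not delete_transcript); with O(register_minutes) we get O(not delete_transcript).
The contrapositive of premise 8 (O(close_hatch ⊃ delete_transcript)) is O(not delete_transcript ⊃ not close_hatch), and O(not delete_transcript) is already established, so O(not close_hatch).
From O(not close_hatch) and premise 2, O(not close_hatch ⊃ not issue_refund), we obtain O(not issue_refund).
Premises 4, 6 do not contribute to this derivation.
Hence not issue_refund is obligatory.

Obligatory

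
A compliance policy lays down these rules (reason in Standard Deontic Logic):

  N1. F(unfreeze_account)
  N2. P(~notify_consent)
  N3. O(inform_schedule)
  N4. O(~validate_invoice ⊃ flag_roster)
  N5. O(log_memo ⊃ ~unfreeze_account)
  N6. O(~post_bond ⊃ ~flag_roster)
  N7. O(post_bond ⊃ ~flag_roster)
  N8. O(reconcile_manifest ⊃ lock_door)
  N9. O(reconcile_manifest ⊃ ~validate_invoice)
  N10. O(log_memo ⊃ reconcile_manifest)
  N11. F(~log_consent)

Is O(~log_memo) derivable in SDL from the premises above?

Yes

By case analysis on ~post_bond: premise 6 gives O(~post_bond ⊃ ~flag_roster) and premise 7 gives O(post_bond ⊃ ~flag_roster), so O(~flag_roster) either way.
The contrapositive of premise 4 (O(~validate_invoice ⊃ flag_roster)) is O(~flag_roster ⊃ validate_invoice), and O(~flag_roster) is already established, so O(validate_invoice).
Premise 9 is O(reconcile_manifest ⊃ ~validate_invoice); contrapositively O(validate_invoice ⊃ ~reconcile_manifest). Since O(validate_invoice) holds, K gives O(~reconcile_manifest).
Premise 10, O(log_memo ⊃ reconcile_manifest), contraposes to O(~reconcile_manifest ⊃ ~log_memo); with O(~reconcile_manifest) we get O(~log_memo).
Premises 1, 2, 3, 5, 8, 11 do not contribute to this derivation.
So O(~log_memo) follows.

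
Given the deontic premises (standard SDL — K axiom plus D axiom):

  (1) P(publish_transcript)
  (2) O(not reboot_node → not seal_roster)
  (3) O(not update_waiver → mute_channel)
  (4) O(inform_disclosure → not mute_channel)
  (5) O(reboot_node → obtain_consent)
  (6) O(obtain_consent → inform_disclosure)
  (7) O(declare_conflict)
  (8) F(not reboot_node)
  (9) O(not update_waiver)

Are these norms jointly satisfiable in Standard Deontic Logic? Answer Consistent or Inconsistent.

Inconsistent

Premise 8 is F(not reboot_node), i.e. O(reboot_node).
Premise 5 is O(reboot_node → obtain_consent); since O(reboot_node), deontic closure gives O(obtain_consent).
With premise 6, O(obtain_consent → inform_disclosure), the K-axiom yields O(inform_disclosure).
Applying K to premise 4 (O(inform_disclosure → not mute_channel)) and O(inform_disclosure) yields O(not mute_channel).
Premise 3, O(not update_waiver → mute_channel), contraposes to O(not mute_channel → update_waiver); with O(not mute_channel) we get O(update_waiver).
Yet premise 9 states O(not update_waiver).
We now have both O(update_waiver) and O(not update_waiver) — update_waiver is simultaneously obligatory and forbidden, violating the D-axiom.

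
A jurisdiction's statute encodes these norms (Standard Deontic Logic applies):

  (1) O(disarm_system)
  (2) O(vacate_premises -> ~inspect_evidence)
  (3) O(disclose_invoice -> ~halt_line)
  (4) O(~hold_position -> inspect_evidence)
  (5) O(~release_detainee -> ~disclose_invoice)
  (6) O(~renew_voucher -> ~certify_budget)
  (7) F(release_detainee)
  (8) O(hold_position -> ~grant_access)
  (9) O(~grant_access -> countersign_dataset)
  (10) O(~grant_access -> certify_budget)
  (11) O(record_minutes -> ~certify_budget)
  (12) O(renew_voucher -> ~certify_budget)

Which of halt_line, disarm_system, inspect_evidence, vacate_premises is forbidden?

vacate_premises

By case analysis on renew_voucher: premise 12 gives O(renew_voucher -> ~certify_budget) and premise 6 gives O(~renew_voucher -> ~certify_budget), so O(~certify_budget) either way.
Premise 10 is O(~grant_access -> certify_budget); contrapositively O(~certify_budget -> grant_access). Since O(~certify_budget) holds, K gives O(grant_access).
The contrapositive of premise 8 (O(hold_position -> ~grant_access)) is O(grant_access -> ~hold_position), and O(grant_access) is already established, so O(~hold_position).
From O(~hold_position) and premise 4, O(~hold_position -> inspect_evidence), we obtain O(inspect_evidence).
Premise 2 is O(vacate_premises -> ~inspect_evidence); contrapositively O(inspect_evidence -> ~vacate_premises). Since O(inspect_evidence) holds, K gives O(~vacate_premises).
So O(~vacate_premises) holds, i.e. vacate_premises is forbidden. None of the other listed options is forbidden under the premises.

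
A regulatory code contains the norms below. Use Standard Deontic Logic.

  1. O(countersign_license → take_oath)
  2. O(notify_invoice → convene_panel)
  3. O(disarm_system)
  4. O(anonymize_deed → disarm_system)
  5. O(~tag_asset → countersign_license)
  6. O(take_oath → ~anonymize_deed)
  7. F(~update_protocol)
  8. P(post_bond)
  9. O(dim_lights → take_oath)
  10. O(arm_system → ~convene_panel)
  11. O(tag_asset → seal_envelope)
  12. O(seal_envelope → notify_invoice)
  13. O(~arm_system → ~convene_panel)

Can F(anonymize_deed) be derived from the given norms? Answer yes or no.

Premises 10 and 13 are O(arm_system → ~convene_panel) and O(~arm_system → ~convene_panel); every ideal world satisfies arm_system or ~arm_system, so in either case ~convene_panel holds — hence O(~convene_panel).
The contrapositive of premise 2 (O(notify_invoice → convene_panel)) is O(~convene_panel → ~notify_invoice), and O(~convene_panel) is already established, so O(~notify_invoice).
The contrapositive of premise 12 (O(seal_envelope → notify_invoice)) is O(~notify_invoice → ~seal_envelope), and O(~notify_invoice) is already established, so O(~seal_envelope).
The contrapositive of premise 11 (O(tag_asset → seal_envelope)) is O(~seal_envelope → ~tag_asset), and O(~seal_envelope) is already established, so O(~tag_asset).
With premise 5, O(~tag_asset → countersign_license), the K-axiom yields O(countersign_license).
With premise 1, O(countersign_license → take_oath), the K-axiom yields O(take_oath).
Premise 6 is O(take_oath → ~anonymize_deed); since O(take_oath), deontic closure gives O(~anonymize_deed).
Premises 3, 4, 7, 8, 9 do not contribute to this derivation.
So O(~anonymize_deed) holds, i.e. F(anonymize_deed). The claim follows.

Yes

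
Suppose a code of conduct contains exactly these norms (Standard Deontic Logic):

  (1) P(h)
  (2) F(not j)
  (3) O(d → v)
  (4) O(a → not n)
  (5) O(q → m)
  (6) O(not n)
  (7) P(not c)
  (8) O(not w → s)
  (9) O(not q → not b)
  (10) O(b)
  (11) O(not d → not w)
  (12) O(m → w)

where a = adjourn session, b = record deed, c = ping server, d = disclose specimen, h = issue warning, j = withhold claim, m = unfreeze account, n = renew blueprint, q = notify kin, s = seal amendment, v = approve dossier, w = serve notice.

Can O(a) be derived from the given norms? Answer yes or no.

No

Premise 4 is O(a → not n); even if O(not n) held, inferring O(a) would be affirming the consequent — invalid.
No other premise forces O(a). An ideal world satisfying every premise can still have a false, so O(a) is not derivable.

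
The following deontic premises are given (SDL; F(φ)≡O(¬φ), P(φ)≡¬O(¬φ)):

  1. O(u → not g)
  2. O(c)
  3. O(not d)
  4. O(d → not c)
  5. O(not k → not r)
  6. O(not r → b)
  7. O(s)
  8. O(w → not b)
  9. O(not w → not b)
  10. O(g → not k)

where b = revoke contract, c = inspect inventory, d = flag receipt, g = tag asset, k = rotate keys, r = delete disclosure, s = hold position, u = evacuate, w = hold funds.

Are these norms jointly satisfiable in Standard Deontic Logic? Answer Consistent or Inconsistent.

Premise 4 is O(d → not c), but O(d) is not derivable from the premises, so it does not yield O(not c).
So O(not c) is not derivable, and the apparent clash with O(c) does not arise.
A world satisfying every obligation exists (e.g. b=false, c=true, d=false, g=false, k=true, r=true, s=true, u=false, w=false); no atom is both obligatory and forbidden, so the set is consistent.

Consistent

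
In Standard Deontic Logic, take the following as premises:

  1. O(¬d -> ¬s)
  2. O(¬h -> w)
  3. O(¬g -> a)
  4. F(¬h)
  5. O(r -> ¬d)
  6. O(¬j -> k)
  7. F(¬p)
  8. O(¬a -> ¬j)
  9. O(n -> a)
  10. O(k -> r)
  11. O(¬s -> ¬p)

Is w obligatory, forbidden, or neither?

Neither

Premise 2 is O(¬h -> w), but O(¬h) is not derivable from the premises, so it does not yield O(w).
No premise or chain of K-axiom applications forces O(w), and none forces O(¬w). So w is neither obligatory nor forbidden under these norms.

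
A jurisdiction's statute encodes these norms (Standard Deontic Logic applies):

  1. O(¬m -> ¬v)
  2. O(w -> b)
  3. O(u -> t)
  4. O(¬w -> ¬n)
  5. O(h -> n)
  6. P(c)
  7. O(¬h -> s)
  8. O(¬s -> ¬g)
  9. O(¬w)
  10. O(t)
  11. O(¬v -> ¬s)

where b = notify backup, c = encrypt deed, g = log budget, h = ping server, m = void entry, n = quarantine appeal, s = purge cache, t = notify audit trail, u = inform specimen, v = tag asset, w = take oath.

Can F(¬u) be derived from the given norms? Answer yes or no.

Premise 3 is O(u -> t); even if O(t) held, inferring O(u) would be affirming the consequent — invalid.
No other premise forces O(u). An ideal world satisfying every premise can still have ¬u true, so F(¬u) is not derivable.

No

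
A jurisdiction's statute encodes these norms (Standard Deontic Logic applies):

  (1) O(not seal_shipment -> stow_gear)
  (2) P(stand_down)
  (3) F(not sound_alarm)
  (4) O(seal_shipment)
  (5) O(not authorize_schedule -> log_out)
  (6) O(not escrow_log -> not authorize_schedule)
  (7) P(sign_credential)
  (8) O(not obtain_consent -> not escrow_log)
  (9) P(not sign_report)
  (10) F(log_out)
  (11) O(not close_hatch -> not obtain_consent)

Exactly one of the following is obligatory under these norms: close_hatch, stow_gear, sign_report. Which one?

close_hatch

Premise 10, F(log_out), is equivalent to O(not log_out).
The contrapositive of premise 5 (O(not authorize_schedule -> log_out)) is O(not log_out -> authorize_schedule), and O(not log_out) is already established, so O(authorize_schedule).
Premise 6, O(not escrow_log -> not authorize_schedule), contraposes to O(authorize_schedule -> escrow_log); with O(authorize_schedule) we get O(escrow_log).
Premise 8 is O(not obtain_consent -> not escrow_log); contrapositively O(escrow_log -> obtain_consent). Since O(escrow_log) holds, K gives O(obtain_consent).
Premise 11, O(not close_hatch -> not obtain_consent), contraposes to O(obtain_consent -> close_hatch); with O(obtain_consent) we get O(close_hatch).
So O(close_hatch) holds — close_hatch is obligatory. None of the other listed options is made obligatory by any chain of premises.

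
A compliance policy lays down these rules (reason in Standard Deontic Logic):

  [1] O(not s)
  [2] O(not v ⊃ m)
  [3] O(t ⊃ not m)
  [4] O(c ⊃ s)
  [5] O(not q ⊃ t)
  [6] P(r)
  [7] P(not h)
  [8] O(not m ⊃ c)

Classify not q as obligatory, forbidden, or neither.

Forbidden

From premise 1 we have O(not s).
Premise 4, O(c ⊃ s), contraposes to O(not s ⊃ not c); with O(not s) we get O(not c).
Premise 8 is O(not m ⊃ c); contrapositively O(not c ⊃ m). Since O(not c) holds, K gives O(m).
The contrapositive of premise 3 (O(t ⊃ not m)) is O(m ⊃ not t), and O(m) is already established, so O(not t).
Premise 5, O(not q ⊃ t), contraposes to O(not t ⊃ q); with O(not t) we get O(q).
Premises 2, 6, 7 do not contribute to this derivation.
Thus O(q), which is F(not q): not q is forbidden.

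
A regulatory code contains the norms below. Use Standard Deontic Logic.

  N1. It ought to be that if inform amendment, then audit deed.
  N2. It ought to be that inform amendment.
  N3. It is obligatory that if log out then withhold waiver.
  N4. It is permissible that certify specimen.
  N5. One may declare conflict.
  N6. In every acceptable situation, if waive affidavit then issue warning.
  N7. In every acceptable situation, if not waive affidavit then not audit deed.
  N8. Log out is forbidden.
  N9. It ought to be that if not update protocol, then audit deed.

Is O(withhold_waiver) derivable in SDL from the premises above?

No

Premise 3 is O(log_out → withhold_waiver), but O(log_out) is not derivable from the premises, so it does not yield O(withhold_waiver).
No other premise forces O(withhold_waiver). An ideal world satisfying every premise can still have withhold_waiver false, so O(withhold_waiver) is not derivable.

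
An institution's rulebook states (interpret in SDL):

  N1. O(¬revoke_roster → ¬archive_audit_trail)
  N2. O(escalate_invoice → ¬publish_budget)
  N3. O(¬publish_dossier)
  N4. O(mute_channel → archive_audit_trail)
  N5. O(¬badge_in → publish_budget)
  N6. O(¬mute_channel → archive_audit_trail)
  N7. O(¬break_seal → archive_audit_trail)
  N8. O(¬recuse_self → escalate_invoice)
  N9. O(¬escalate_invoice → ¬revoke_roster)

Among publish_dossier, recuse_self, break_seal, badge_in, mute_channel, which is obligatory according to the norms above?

By case analysis on ¬mute_channel: premise 6 gives O(¬mute_channel → archive_audit_trail) and premise 4 gives O(mute_channel → archive_audit_trail), so O(archive_audit_trail) either way.
Premise 1 is O(¬revoke_roster → ¬archive_audit_trail); contrapositively O(archive_audit_trail → revoke_roster). Since O(archive_audit_trail) holds, K gives O(revoke_roster).
The contrapositive of premise 9 (O(¬escalate_invoice → ¬revoke_roster)) is O(revoke_roster → escalate_invoice), and O(revoke_roster) is already established, so O(escalate_invoice).
Applying K to premise 2 (O(escalate_invoice → ¬publish_budget)) and O(escalate_invoice) yields O(¬publish_budget).
Premise 5 is O(¬badge_in → publish_budget); contrapositively O(¬publish_budget → badge_in). Since O(¬publish_budget) holds, K gives O(badge_in).
So O(badge_in) holds — badge_in is obligatory. None of the other listed options is made obligatory by any chain of premises.

badge_in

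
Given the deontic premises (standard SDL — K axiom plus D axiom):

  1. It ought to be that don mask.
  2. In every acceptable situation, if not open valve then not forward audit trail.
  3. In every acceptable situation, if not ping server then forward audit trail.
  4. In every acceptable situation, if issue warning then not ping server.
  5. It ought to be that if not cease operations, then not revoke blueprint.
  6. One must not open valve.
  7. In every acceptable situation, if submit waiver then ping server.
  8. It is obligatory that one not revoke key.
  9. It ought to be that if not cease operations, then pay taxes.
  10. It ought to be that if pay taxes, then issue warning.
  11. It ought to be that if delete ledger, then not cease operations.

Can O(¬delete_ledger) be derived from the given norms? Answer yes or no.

Yes

Premise 6 is F(open_valve), i.e. O(¬open_valve).
From O(¬open_valve) and premise 2, O(¬open_valve → ¬forward_audit_trail), we obtain O(¬forward_audit_trail).
Premise 3, O(¬ping_server → forward_audit_trail), contraposes to O(¬forward_audit_trail → ping_server); with O(¬forward_audit_trail) we get O(ping_server).
Premise 4 is O(issue_warning → ¬ping_server); contrapositively O(ping_server → ¬issue_warning). Since O(ping_server) holds, K gives O(¬issue_warning).
The contrapositive of premise 10 (O(pay_taxes → issue_warning)) is O(¬issue_warning → ¬pay_taxes), and O(¬issue_warning) is already established, so O(¬pay_taxes).
The contrapositive of premise 9 (O(¬cease_operations → pay_taxes)) is O(¬pay_taxes → cease_operations), and O(¬pay_taxes) is already established, so O(cease_operations).
Premise 11 is O(delete_ledger → ¬cease_operations); contrapositively O(cease_operations → ¬delete_ledger). Since O(cease_operations) holds, K gives O(¬delete_ledger).
Premises 1, 5, 7, 8 do not contribute to this derivation.
So O(¬delete_ledger) follows.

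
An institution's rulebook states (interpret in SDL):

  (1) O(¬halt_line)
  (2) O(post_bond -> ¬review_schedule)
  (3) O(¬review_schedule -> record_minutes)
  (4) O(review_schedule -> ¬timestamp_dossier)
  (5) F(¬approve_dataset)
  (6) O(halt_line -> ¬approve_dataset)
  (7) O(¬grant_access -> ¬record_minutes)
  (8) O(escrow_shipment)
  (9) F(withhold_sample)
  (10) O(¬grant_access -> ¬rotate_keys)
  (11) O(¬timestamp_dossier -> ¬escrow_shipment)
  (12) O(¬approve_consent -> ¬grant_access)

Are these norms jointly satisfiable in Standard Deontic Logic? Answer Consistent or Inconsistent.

Premise 6 is O(halt_line -> ¬approve_dataset), but O(halt_line) is not derivable from the premises, so it does not yield O(¬approve_dataset).
So O(¬approve_dataset) is not derivable, and the apparent clash with O(approve_dataset) does not arise.
A world satisfying every obligation exists (e.g. approve_consent=true, approve_dataset=true, escrow_shipment=true, grant_access=true, halt_line=false, post_bond=false, record_minutes=true, review_schedule=false, rotate_keys=false, timestamp_dossier=true, withhold_sample=false); no atom is both obligatory and forbidden, so the set is consistent.

Consistent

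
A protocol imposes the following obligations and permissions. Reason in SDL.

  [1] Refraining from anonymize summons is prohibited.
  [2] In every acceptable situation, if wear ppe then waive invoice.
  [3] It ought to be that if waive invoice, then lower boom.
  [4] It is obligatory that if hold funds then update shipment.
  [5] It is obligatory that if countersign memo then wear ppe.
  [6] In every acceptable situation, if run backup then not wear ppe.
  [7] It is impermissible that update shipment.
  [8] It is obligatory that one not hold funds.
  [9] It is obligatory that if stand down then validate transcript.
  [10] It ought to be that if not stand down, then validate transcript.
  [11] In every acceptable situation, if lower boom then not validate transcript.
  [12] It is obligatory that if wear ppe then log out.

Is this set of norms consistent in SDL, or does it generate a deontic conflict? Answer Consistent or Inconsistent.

Premise 4 is O(hold_funds → update_shipment), but O(hold_funds) is not derivable from the premises, so it does not yield O(update_shipment).
So O(update_shipment) is not derivable, and the apparent clash with O(¬update_shipment) does not arise.
A world satisfying every obligation exists (e.g. anonymize_summons=true, countersign_memo=false, hold_funds=false, log_out=false, lower_boom=false, run_backup=false, stand_down=false, update_shipment=false, validate_transcript=true, waive_invoice=false, wear_ppe=false); no atom is both obligatory and forbidden, so the set is consistent.

Consistent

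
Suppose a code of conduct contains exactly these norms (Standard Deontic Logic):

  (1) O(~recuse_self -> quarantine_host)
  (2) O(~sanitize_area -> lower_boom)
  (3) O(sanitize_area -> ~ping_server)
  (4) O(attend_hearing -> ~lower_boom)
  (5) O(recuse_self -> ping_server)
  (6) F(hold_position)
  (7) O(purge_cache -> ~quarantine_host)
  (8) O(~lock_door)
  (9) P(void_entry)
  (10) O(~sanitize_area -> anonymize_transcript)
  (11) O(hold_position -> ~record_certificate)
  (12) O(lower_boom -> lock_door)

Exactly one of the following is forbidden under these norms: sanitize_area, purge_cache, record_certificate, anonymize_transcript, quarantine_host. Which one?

From premise 8 we have O(~lock_door).
The contrapositive of premise 12 (O(lower_boom -> lock_door)) is O(~lock_door -> ~lower_boom), and O(~lock_door) is already established, so O(~lower_boom).
Premise 2 is O(~sanitize_area -> lower_boom); contrapositively O(~lower_boom -> sanitize_area). Since O(~lower_boom) holds, K gives O(sanitize_area).
With premise 3, O(sanitize_area -> ~ping_server), the K-axiom yields O(~ping_server).
The contrapositive of premise 5 (O(recuse_self -> ping_server)) is O(~ping_server -> ~recuse_self), and O(~ping_server) is already established, so O(~recuse_self).
With premise 1, O(~recuse_self -> quarantine_host), the K-axiom yields O(quarantine_host).
Premise 7, O(purge_cache -> ~quarantine_host), contraposes to O(quarantine_host -> ~purge_cache); with O(quarantine_host) we get O(~purge_cache).
So O(~purge_cache) holds, i.e. purge_cache is forbidden. None of the other listed options is forbidden under the premises.

purge_cache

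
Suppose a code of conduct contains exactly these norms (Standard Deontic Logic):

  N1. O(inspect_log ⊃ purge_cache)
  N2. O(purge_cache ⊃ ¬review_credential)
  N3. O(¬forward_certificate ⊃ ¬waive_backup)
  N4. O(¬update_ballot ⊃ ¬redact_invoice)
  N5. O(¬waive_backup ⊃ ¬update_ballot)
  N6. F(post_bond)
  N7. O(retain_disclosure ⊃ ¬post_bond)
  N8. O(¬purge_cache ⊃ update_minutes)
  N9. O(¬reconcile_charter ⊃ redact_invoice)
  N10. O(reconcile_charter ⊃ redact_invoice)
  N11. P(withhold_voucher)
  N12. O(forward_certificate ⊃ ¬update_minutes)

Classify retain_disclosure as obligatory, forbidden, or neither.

Neither

Premise 7 is O(retain_disclosure ⊃ ¬post_bond); even if O(¬post_bond) held, inferring O(retain_disclosure) would be affirming the consequent — invalid.
No premise or chain of K-axiom applications forces O(retain_disclosure), and none forces O(¬retain_disclosure). So retain_disclosure is neither obligatory nor forbidden under these norms.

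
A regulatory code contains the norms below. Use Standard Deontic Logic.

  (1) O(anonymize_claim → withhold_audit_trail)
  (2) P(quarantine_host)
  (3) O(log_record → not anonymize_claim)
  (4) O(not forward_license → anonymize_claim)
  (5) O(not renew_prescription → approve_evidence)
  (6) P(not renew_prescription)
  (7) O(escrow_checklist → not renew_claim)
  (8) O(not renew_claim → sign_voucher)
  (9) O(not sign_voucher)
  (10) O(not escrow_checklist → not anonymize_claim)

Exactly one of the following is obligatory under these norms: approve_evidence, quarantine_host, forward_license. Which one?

From premise 9 we have O(not sign_voucher).
The contrapositive of premise 8 (O(not renew_claim → sign_voucher)) is O(not sign_voucher → renew_claim), and O(not sign_voucher) is already established, so O(renew_claim).
The contrapositive of premise 7 (O(escrow_checklist → not renew_claim)) is O(renew_claim → not escrow_checklist), and O(renew_claim) is already established, so O(not escrow_checklist).
With premise 10, O(not escrow_checklist → not anonymize_claim), the K-axiom yields O(not anonymize_claim).
Premise 4, O(not forward_license → anonymize_claim), contraposes to O(not anonymize_claim → forward_license); with O(not anonymize_claim) we get O(forward_license).
So O(forward_license) holds — forward_license is obligatory. None of the other listed options is made obligatory by any chain of premises.

forward_license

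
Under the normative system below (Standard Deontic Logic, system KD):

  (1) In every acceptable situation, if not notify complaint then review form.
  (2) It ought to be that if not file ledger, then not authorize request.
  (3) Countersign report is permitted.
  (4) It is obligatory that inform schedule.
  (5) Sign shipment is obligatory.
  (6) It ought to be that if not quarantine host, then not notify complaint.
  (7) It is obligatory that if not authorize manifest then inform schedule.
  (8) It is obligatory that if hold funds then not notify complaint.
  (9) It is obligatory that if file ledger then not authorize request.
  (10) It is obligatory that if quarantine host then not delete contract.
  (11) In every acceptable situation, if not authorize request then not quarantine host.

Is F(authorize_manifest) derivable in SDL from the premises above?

No

Premise 7 is O(¬authorize_manifest → inform_schedule); even if O(inform_schedule) held, inferring O(¬authorize_manifest) would be affirming the consequent — invalid.
No other premise forces O(¬authorize_manifest). An ideal world satisfying every premise can still have authorize_manifest true, so F(authorize_manifest) is not derivable.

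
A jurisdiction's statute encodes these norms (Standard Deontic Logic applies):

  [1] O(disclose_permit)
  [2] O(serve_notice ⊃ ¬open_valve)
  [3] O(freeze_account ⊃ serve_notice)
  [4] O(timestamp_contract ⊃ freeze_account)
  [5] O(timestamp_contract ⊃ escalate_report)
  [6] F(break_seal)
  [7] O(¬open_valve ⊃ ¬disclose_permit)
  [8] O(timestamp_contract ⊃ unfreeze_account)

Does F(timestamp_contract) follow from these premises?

Yes

Premise 1 states O(disclose_permit) outright.
The contrapositive of premise 7 (O(¬open_valve ⊃ ¬disclose_permit)) is O(disclose_permit ⊃ open_valve), and O(disclose_permit) is already established, so O(open_valve).
Premise 2, O(serve_notice ⊃ ¬open_valve), contraposes to O(open_valve ⊃ ¬serve_notice); with O(open_valve) we get O(¬serve_notice).
Premise 3, O(freeze_account ⊃ serve_notice), contraposes to O(¬serve_notice ⊃ ¬freeze_account); with O(¬serve_notice) we get O(¬freeze_account).
Premise 4 is O(timestamp_contract ⊃ freeze_account); contrapositively O(¬freeze_account ⊃ ¬timestamp_contract). Since O(¬freeze_account) holds, K gives O(¬timestamp_contract).
Premises 5, 6, 8 do not contribute to this derivation.
So O(¬timestamp_contract) holds, i.e. F(timestamp_contract). The claim follows.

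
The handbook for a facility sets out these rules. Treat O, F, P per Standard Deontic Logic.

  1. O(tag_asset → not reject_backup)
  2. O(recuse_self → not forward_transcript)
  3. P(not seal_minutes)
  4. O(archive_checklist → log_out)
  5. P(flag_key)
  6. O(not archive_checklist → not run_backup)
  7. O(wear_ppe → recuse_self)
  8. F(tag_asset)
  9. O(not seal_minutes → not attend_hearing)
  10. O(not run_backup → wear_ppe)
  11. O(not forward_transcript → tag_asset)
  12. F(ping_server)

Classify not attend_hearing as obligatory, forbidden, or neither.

Neither

Premise 9 is O(not seal_minutes → not attend_hearing), but O(not seal_minutes) is not derivable from the premises (the permission P(not seal_minutes) asserts only not O(seal_minutes), not O(not seal_minutes)), so it does not yield O(not attend_hearing).
No premise or chain of K-axiom applications forces O(not attend_hearing), and none forces O(attend_hearing). So not attend_hearing is neither obligatory nor forbidden under these norms.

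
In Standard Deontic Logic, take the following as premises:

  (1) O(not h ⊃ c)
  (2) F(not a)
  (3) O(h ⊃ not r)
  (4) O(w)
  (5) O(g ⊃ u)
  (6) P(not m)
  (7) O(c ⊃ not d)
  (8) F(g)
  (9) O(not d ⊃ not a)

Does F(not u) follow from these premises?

No

Premise 5 is O(g ⊃ u), but O(g) is not derivable from the premises, so it does not yield O(u).
No other premise forces O(u). An ideal world satisfying every premise can still have not u true, so F(not u) is not derivable.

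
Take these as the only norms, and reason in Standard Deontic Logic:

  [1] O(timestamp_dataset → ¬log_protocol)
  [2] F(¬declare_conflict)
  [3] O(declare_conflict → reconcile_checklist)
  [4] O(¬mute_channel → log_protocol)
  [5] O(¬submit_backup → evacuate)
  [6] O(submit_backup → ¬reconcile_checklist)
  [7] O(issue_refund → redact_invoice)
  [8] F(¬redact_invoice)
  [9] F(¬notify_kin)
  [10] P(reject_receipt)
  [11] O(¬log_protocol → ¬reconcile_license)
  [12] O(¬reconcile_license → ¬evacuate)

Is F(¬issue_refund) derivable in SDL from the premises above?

No

Premise 7 is O(issue_refund → redact_invoice); even if O(redact_invoice) held, inferring O(issue_refund) would be affirming the consequent — invalid.
No other premise forces O(issue_refund). An ideal world satisfying every premise can still have ¬issue_refund true, so F(¬issue_refund) is not derivable.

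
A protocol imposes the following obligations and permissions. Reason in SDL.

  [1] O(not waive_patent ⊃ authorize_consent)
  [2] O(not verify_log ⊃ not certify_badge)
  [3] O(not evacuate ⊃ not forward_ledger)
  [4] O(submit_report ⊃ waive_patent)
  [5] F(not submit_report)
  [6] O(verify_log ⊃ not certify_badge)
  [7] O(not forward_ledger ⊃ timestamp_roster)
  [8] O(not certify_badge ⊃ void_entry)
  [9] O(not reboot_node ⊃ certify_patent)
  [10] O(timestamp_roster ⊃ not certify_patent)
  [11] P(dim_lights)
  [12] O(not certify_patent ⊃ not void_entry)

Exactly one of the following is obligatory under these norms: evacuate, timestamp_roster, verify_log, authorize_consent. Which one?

Premises 6 and 2 cover both cases: O(verify_log ⊃ not certify_badge) and O(not verify_log ⊃ not certify_badge). Since verify_log ∨ not verify_log is a tautology, O(not certify_badge) follows.
Premise 8 is O(not certify_badge ⊃ void_entry); since O(not certify_badge), deontic closure gives O(void_entry).
The contrapositive of premise 12 (O(not certify_patent ⊃ not void_entry)) is O(void_entry ⊃ certify_patent), and O(void_entry) is already established, so O(certify_patent).
Premise 10, O(timestamp_roster ⊃ not certify_patent), contraposes to O(certify_patent ⊃ not timestamp_roster); with O(certify_patent) we get O(not timestamp_roster).
Premise 7, O(not forward_ledger ⊃ timestamp_roster), contraposes to O(not timestamp_roster ⊃ forward_ledger); with O(not timestamp_roster) we get O(forward_ledger).
Premise 3 is O(not evacuate ⊃ not forward_ledger); contrapositively O(forward_ledger ⊃ evacuate). Since O(forward_ledger) holds, K gives O(evacuate).
So O(evacuate) holds — evacuate is obligatory. None of the other listed options is made obligatory by any chain of premises.

evacuate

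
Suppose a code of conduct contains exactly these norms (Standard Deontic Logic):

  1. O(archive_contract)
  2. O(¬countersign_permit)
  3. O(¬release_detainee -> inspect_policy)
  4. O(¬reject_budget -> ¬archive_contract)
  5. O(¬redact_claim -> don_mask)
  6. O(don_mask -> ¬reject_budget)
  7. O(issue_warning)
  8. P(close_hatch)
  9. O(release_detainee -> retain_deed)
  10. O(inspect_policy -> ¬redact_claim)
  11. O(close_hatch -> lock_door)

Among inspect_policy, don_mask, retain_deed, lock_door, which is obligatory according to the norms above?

Premise 1 gives O(archive_contract).
Premise 4 is O(¬reject_budget -> ¬archive_contract); contrapositively O(archive_contract -> reject_budget). Since O(archive_contract) holds, K gives O(reject_budget).
Premise 6 is O(don_mask -> ¬reject_budget); contrapositively O(reject_budget -> ¬don_mask). Since O(reject_budget) holds, K gives O(¬don_mask).
Premise 5, O(¬redact_claim -> don_mask), contraposes to O(¬don_mask -> redact_claim); with O(¬don_mask) we get O(redact_claim).
Premise 10 is O(inspect_policy -> ¬redact_claim); contrapositively O(redact_claim -> ¬inspect_policy). Since O(redact_claim) holds, K gives O(¬inspect_policy).
The contrapositive of premise 3 (O(¬release_detainee -> inspect_policy)) is O(¬inspect_policy -> release_detainee), and O(¬inspect_policy) is already established, so O(release_detainee).
Premise 9 is O(release_detainee -> retain_deed); since O(release_detainee), deontic closure gives O(retain_deed).
So O(retain_deed) holds — retain_deed is obligatory. None of the other listed options is made obligatory by any chain of premises.

retain_deed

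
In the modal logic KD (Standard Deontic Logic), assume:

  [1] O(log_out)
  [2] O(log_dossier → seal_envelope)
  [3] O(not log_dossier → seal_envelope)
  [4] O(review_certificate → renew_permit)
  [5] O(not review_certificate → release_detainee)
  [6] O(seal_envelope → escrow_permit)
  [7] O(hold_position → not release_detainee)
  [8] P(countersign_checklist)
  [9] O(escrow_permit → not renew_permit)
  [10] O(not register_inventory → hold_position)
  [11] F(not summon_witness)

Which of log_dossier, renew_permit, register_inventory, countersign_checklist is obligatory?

register_inventory

By case analysis on log_dossier: premise 2 gives O(log_dossier → seal_envelope) and premise 3 gives O(not log_dossier → seal_envelope), so O(seal_envelope) either way.
From O(seal_envelope) and premise 6, O(seal_envelope → escrow_permit), we obtain O(escrow_permit).
From O(escrow_permit) and premise 9, O(escrow_permit → not renew_permit), we obtain O(not renew_permit).
Premise 4, O(review_certificate → renew_permit), contraposes to O(not renew_permit → not review_certificate); with O(not renew_permit) we get O(not review_certificate).
Premise 5 is O(not review_certificate → release_detainee); since O(not review_certificate), deontic closure gives O(release_detainee).
Premise 7 is O(hold_position → not release_detainee); contrapositively O(release_detainee → not hold_position). Since O(release_detainee) holds, K gives O(not hold_position).
Premise 10 is O(not register_inventory → hold_position); contrapositively O(not hold_position → register_inventory). Since O(not hold_position) holds, K gives O(register_inventory).
So O(register_inventory) holds — register_inventory is obligatory. None of the other listed options is made obligatory by any chain of premises.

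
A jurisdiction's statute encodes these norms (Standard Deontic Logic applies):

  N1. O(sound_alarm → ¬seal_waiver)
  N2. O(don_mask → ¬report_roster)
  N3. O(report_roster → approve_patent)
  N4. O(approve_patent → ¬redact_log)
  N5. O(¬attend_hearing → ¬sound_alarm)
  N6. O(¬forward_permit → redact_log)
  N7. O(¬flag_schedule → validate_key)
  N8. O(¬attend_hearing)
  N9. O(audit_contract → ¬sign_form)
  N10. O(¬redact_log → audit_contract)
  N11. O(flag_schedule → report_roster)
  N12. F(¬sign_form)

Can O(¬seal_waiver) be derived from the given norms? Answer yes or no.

No

Premise 1 is O(sound_alarm → ¬seal_waiver), but O(sound_alarm) is not derivable from the premises, so it does not yield O(¬seal_waiver).
No other premise forces O(¬seal_waiver). An ideal world satisfying every premise can still have ¬seal_waiver false, so O(¬seal_waiver) is not derivable.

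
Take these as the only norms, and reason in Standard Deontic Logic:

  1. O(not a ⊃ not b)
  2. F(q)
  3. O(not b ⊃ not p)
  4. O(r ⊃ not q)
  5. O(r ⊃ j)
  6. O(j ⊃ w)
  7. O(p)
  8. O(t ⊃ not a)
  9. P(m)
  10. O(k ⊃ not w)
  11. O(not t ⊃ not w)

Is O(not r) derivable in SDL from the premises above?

Yes

Premise 7 gives O(p).
Premise 3 is O(not b ⊃ not p); contrapositively O(p ⊃ b). Since O(p) holds, K gives O(b).
The contrapositive of premise 1 (O(not a ⊃ not b)) is O(b ⊃ a), and O(b) is already established, so O(a).
Premise 8, O(t ⊃ not a), contraposes to O(a ⊃ not t); with O(a) we get O(not t).
Premise 11 is O(not t ⊃ not w); since O(not t), deontic closure gives O(not w).
The contrapositive of premise 6 (O(j ⊃ w)) is O(not w ⊃ not j), and O(not w) is already established, so O(not j).
Premise 5, O(r ⊃ j), contraposes to O(not j ⊃ not r); with O(not j) we get O(not r).
Premises 2, 4, 9, 10 do not contribute to this derivation.
So O(not r) follows.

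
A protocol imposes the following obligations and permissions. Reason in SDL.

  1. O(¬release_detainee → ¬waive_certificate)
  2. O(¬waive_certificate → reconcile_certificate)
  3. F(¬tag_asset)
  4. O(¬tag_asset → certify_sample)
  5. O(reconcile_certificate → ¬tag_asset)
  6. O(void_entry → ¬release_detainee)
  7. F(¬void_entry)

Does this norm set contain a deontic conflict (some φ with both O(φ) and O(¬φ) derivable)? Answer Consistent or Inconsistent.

F(¬tag_asset) at premise 3 means O(tag_asset).
The contrapositive of premise 5 (O(reconcile_certificate → ¬tag_asset)) is O(tag_asset → ¬reconcile_certificate), and O(tag_asset) is already established, so O(¬reconcile_certificate).
The contrapositive of premise 2 (O(¬waive_certificate → reconcile_certificate)) is O(¬reconcile_certificate → waive_certificate), and O(¬reconcile_certificate) is already established, so O(waive_certificate).
Premise 1 is O(¬release_detainee → ¬waive_certificate); contrapositively O(waive_certificate → release_detainee). Since O(waive_certificate) holds, K gives O(release_detainee).
The contrapositive of premise 6 (O(void_entry → ¬release_detainee)) is O(release_detainee → ¬void_entry), and O(release_detainee) is already established, so O(¬void_entry).
But premise 7, F(¬void_entry), means O(void_entry).
We now have both O(¬void_entry) and O(void_entry) — void_entry is simultaneously obligatory and forbidden, violating the D-axiom.

Inconsistent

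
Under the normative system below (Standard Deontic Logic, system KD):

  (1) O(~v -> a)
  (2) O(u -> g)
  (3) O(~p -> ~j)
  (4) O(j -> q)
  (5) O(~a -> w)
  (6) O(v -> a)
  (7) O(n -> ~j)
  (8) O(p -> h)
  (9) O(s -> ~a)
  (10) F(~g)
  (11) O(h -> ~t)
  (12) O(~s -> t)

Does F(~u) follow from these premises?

Premise 2 is O(u -> g); even if O(g) held, inferring O(u) would be affirming the consequent — invalid.
No other premise forces O(u). An ideal world satisfying every premise can still have ~u true, so F(~u) is not derivable.

No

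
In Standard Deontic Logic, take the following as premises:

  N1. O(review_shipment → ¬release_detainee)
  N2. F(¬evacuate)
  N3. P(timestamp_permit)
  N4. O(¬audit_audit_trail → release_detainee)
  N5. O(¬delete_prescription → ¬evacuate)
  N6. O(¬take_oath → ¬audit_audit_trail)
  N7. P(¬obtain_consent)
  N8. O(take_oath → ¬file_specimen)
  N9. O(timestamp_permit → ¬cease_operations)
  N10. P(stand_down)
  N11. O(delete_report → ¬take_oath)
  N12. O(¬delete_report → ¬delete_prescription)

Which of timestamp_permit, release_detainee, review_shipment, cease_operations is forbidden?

review_shipment

F(¬evacuate) at premise 2 means O(evacuate).
The contrapositive of premise 5 (O(¬delete_prescription → ¬evacuate)) is O(evacuate → delete_prescription), and O(evacuate) is already established, so O(delete_prescription).
Premise 12, O(¬delete_report → ¬delete_prescription), contraposes to O(delete_prescription → delete_report); with O(delete_prescription) we get O(delete_report).
From O(delete_report) and premise 11, O(delete_report → ¬take_oath), we obtain O(¬take_oath).
Premise 6 is O(¬take_oath → ¬audit_audit_trail); since O(¬take_oath), deontic closure gives O(¬audit_audit_trail).
With premise 4, O(¬audit_audit_trail → release_detainee), the K-axiom yields O(release_detainee).
Premise 1, O(review_shipment → ¬release_detainee), contraposes to O(release_detainee → ¬review_shipment); with O(release_detainee) we get O(¬review_shipment).
So O(¬review_shipment) holds, i.e. review_shipment is forbidden. None of the other listed options is forbidden under the premises.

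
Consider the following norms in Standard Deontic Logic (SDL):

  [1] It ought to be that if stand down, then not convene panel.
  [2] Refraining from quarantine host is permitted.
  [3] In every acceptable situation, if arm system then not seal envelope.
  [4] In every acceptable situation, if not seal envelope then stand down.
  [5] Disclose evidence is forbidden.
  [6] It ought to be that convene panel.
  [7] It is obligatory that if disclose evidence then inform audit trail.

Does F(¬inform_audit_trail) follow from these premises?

Premise 7 is O(disclose_evidence → inform_audit_trail), but O(disclose_evidence) is not derivable from the premises, so it does not yield O(inform_audit_trail).
No other premise forces O(inform_audit_trail). An ideal world satisfying every premise can still have ¬inform_audit_trail true, so F(¬inform_audit_trail) is not derivable.

No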